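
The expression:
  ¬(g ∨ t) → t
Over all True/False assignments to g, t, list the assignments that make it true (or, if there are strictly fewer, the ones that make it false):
is false only for:
  g=False, t=False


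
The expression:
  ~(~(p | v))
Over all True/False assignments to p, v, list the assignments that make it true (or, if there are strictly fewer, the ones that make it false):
is false only for:
  p=False, v=False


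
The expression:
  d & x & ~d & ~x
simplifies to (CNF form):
False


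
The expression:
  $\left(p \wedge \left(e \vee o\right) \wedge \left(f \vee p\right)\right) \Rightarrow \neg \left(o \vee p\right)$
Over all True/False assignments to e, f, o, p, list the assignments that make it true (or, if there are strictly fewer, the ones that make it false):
is false only for:
  e=False, f=False, o=True, p=True;
  e=False, f=True, o=True, p=True;
  e=True, f=False, o=False, p=True;
  e=True, f=False, o=True, p=True;
  e=True, f=True, o=False, p=True;
  e=True, f=True, o=True, p=True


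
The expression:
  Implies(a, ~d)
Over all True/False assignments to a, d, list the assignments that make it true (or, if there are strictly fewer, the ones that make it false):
is false only for:
  a=True, d=True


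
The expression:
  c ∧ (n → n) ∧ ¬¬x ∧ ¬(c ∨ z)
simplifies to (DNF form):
False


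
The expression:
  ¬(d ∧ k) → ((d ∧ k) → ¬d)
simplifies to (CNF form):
True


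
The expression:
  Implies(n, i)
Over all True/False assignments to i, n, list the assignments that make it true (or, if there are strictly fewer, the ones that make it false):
is false only for:
  i=False, n=True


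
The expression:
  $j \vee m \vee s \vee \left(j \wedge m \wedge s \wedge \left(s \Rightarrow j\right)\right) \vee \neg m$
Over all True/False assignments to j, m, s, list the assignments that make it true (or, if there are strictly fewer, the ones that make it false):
is always true.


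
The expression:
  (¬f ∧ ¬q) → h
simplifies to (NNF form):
f ∨ h ∨ q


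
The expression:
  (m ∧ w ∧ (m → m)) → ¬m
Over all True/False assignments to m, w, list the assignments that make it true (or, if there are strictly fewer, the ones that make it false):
is false only for:
  m=True, w=True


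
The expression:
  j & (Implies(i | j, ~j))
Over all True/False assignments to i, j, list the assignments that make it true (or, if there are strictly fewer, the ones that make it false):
is never true.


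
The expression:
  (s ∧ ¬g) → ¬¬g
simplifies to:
g ∨ ¬s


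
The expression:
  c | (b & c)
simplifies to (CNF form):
c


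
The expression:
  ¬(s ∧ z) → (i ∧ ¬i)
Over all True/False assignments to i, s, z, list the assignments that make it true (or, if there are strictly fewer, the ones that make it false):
is true only for:
  i=False, s=True, z=True;
  i=True, s=True, z=True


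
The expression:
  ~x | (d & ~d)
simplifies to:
~x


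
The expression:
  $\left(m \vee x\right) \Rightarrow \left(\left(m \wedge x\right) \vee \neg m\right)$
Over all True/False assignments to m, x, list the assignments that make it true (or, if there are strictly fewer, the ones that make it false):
is false only for:
  m=True, x=False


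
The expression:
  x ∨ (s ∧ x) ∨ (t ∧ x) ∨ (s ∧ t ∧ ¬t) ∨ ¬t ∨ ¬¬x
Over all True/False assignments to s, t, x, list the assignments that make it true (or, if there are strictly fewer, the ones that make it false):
is false only for:
  s=False, t=True, x=False;
  s=True, t=True, x=False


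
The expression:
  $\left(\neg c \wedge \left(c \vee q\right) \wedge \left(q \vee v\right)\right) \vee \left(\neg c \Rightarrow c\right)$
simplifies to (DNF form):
$c \vee q$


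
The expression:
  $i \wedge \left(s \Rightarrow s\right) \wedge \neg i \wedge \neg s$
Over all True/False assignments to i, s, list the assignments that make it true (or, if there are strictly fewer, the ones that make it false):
is never true.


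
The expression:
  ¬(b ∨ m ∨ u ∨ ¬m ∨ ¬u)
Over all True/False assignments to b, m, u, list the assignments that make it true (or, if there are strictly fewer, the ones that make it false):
is never true.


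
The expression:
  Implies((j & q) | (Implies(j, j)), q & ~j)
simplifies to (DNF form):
q & ~j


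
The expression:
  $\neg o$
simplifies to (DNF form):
$\neg o$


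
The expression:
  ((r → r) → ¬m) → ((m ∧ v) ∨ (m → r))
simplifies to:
True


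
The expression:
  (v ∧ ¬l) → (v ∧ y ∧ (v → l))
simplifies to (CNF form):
l ∨ ¬v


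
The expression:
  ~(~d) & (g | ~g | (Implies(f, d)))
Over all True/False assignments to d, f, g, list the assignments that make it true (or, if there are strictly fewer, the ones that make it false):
is true only for:
  d=True, f=False, g=False;
  d=True, f=False, g=True;
  d=True, f=True, g=False;
  d=True, f=True, g=True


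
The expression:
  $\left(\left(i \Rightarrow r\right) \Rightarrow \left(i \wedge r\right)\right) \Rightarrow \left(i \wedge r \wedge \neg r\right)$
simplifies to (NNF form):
$\neg i$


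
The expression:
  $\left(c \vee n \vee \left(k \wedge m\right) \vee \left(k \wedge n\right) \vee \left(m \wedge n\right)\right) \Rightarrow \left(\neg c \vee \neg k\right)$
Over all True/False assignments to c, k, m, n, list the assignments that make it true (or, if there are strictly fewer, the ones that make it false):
is false only for:
  c=True, k=True, m=False, n=False;
  c=True, k=True, m=False, n=True;
  c=True, k=True, m=True, n=False;
  c=True, k=True, m=True, n=True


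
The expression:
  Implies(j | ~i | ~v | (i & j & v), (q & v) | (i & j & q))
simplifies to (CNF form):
(i | q) & (i | v) & (j | v) & (q | ~j)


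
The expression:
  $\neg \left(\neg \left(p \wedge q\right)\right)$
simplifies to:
$p \wedge q$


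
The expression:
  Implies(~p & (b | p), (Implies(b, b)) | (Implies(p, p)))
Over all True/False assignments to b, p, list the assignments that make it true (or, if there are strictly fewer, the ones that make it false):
is always true.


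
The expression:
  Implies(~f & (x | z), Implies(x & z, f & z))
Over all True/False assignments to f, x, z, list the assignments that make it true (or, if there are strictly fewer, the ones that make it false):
is false only for:
  f=False, x=True, z=True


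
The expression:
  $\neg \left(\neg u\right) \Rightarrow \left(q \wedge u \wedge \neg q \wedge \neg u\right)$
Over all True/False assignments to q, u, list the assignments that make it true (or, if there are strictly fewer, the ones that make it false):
is true only for:
  q=False, u=False;
  q=True, u=False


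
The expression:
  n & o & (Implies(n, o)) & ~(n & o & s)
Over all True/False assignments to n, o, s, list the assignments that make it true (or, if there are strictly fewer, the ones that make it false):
is true only for:
  n=True, o=True, s=False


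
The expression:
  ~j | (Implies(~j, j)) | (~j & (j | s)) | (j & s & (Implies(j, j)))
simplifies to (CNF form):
True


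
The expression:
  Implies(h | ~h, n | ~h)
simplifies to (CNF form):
n | ~h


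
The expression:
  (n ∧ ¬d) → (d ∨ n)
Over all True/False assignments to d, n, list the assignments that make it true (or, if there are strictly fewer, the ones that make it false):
is always true.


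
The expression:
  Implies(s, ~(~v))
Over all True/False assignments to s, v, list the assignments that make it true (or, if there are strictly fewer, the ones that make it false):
is false only for:
  s=True, v=False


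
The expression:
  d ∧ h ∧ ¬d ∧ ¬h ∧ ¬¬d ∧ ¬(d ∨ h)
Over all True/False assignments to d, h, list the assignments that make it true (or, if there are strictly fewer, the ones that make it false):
is never true.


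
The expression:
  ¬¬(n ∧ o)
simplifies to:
n ∧ o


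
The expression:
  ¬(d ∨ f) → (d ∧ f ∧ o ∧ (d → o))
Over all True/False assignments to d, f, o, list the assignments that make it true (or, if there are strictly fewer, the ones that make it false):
is false only for:
  d=False, f=False, o=False;
  d=False, f=False, o=True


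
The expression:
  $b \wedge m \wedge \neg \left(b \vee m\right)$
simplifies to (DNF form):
$\text{False}$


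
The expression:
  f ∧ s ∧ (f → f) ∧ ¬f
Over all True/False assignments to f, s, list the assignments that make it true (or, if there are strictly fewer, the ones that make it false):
is never true.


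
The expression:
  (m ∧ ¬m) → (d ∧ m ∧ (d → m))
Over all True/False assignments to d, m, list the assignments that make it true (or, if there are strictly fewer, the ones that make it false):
is always true.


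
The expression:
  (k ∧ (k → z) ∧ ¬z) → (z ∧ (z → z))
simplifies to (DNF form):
True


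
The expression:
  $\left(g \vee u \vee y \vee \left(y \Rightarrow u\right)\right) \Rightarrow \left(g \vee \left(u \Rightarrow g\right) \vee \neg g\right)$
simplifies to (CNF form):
$\text{True}$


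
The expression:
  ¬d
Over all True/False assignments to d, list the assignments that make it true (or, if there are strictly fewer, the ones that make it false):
is true only for:
  d=False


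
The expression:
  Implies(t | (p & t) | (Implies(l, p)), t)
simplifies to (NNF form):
t | (l & ~p)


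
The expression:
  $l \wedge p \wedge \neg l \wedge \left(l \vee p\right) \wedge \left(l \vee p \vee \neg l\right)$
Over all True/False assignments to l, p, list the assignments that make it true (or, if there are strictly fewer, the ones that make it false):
is never true.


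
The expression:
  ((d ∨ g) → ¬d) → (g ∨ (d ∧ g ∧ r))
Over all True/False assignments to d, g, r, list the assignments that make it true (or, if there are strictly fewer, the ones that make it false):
is false only for:
  d=False, g=False, r=False;
  d=False, g=False, r=True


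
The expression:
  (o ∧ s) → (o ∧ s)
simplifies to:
True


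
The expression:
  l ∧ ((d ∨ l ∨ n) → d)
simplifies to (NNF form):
d ∧ l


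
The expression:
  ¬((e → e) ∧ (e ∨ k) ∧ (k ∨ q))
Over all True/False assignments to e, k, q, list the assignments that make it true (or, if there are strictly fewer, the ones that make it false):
is true only for:
  e=False, k=False, q=False;
  e=False, k=False, q=True;
  e=True, k=False, q=False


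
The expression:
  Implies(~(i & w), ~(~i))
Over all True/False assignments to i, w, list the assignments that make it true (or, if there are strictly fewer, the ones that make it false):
is true only for:
  i=True, w=False;
  i=True, w=True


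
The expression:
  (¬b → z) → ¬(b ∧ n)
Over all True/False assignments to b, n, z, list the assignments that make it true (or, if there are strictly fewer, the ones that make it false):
is false only for:
  b=True, n=True, z=False;
  b=True, n=True, z=True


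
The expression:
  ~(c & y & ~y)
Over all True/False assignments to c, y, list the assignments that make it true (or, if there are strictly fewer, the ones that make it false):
is always true.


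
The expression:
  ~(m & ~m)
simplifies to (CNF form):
True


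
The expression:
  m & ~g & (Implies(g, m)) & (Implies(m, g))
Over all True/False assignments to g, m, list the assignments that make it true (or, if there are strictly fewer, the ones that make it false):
is never true.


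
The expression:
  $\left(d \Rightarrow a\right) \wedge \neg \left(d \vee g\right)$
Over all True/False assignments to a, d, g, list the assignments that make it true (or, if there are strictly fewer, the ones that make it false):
is true only for:
  a=False, d=False, g=False;
  a=True, d=False, g=False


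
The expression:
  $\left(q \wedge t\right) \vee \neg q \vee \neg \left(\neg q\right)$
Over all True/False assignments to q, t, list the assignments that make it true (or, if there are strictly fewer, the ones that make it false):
is always true.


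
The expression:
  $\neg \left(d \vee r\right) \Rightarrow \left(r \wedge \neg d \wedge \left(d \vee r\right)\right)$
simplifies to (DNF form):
$d \vee r$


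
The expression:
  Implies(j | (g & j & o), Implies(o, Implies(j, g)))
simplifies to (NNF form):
g | ~j | ~o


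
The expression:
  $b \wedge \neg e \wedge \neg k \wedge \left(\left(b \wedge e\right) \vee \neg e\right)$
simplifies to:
$b \wedge \neg e \wedge \neg k$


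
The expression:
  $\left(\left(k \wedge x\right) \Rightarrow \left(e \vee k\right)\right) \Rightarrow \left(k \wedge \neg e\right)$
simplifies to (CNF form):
$k \wedge \neg e$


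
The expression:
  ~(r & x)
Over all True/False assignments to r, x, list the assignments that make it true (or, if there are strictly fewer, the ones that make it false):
is false only for:
  r=True, x=True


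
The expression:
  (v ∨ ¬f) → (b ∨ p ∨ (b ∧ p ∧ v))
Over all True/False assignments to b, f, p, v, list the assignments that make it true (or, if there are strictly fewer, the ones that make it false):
is false only for:
  b=False, f=False, p=False, v=False;
  b=False, f=False, p=False, v=True;
  b=False, f=True, p=False, v=True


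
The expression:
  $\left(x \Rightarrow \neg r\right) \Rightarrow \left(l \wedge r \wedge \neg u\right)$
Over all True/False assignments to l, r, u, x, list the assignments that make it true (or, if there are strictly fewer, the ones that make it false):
is true only for:
  l=False, r=True, u=False, x=True;
  l=False, r=True, u=True, x=True;
  l=True, r=True, u=False, x=False;
  l=True, r=True, u=False, x=True;
  l=True, r=True, u=True, x=True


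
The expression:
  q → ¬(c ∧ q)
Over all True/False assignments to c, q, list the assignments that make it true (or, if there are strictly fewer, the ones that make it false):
is false only for:
  c=True, q=True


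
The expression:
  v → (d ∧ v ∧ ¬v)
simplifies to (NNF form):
¬v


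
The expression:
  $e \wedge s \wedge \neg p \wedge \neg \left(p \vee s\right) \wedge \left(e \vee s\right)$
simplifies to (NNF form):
$\text{False}$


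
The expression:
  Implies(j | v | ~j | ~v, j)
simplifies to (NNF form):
j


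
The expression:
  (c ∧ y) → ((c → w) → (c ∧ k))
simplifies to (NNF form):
k ∨ ¬c ∨ ¬w ∨ ¬y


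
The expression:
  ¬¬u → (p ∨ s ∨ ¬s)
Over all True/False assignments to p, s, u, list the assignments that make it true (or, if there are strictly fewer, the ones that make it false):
is always true.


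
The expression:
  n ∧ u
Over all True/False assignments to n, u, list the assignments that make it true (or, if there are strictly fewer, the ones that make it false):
is true only for:
  n=True, u=True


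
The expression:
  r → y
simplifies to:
y ∨ ¬r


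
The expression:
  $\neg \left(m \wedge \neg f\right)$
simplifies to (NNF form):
$f \vee \neg m$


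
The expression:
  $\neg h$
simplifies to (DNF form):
$\neg h$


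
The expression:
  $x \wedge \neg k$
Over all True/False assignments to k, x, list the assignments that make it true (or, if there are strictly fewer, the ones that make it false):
is true only for:
  k=False, x=True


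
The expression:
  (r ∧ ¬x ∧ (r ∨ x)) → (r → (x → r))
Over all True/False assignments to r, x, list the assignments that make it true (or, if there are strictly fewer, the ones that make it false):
is always true.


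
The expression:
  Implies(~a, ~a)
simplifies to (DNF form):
True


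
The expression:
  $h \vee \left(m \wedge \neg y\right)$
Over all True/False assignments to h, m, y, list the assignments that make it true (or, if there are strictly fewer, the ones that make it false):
is false only for:
  h=False, m=False, y=False;
  h=False, m=False, y=True;
  h=False, m=True, y=True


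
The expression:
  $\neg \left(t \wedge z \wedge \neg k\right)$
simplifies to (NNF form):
$k \vee \neg t \vee \neg z$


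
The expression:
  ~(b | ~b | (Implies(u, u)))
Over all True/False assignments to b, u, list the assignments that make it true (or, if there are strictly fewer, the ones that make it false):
is never true.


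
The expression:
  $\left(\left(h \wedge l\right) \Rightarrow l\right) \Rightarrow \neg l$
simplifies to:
$\neg l$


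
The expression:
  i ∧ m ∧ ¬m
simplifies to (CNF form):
False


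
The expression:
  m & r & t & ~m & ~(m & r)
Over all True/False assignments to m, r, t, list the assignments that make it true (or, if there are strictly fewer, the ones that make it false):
is never true.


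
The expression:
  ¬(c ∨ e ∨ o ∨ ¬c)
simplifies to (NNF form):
False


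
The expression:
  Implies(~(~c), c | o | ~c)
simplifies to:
True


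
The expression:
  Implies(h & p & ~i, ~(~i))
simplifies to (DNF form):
i | ~h | ~p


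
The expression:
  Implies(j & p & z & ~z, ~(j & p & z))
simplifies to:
True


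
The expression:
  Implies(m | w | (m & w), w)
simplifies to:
w | ~m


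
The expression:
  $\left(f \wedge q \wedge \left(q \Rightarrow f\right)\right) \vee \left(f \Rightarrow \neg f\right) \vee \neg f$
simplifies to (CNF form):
$q \vee \neg f$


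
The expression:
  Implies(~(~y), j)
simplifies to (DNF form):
j | ~y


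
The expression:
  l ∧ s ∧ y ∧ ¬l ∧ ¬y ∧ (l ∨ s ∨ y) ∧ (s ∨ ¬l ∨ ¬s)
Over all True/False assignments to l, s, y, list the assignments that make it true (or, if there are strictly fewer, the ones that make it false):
is never true.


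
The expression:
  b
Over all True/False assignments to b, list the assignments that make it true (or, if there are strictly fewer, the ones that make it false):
is true only for:
  b=True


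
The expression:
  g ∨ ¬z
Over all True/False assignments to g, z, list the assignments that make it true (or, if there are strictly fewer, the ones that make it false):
is false only for:
  g=False, z=True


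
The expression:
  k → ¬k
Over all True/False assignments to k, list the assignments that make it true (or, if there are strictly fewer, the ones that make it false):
is true only for:
  k=False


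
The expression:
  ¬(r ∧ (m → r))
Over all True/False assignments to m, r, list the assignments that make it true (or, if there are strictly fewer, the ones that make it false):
is true only for:
  m=False, r=False;
  m=True, r=False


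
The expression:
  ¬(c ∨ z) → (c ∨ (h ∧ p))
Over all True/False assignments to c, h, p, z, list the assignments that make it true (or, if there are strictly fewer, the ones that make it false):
is false only for:
  c=False, h=False, p=False, z=False;
  c=False, h=False, p=True, z=False;
  c=False, h=True, p=False, z=False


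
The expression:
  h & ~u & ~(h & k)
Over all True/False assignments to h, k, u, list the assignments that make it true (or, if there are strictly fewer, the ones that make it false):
is true only for:
  h=True, k=False, u=False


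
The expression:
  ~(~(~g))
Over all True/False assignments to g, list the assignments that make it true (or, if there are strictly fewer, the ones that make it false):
is true only for:
  g=False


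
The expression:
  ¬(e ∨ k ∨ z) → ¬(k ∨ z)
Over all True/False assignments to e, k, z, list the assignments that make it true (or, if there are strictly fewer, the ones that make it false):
is always true.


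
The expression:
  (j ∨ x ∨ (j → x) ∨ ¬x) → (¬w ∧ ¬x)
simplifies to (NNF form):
¬w ∧ ¬x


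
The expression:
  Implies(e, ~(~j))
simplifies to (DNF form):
j | ~e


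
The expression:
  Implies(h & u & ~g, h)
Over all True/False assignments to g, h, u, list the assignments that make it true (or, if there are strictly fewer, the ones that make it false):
is always true.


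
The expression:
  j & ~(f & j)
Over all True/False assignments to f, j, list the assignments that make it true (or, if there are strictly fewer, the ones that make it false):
is true only for:
  f=False, j=True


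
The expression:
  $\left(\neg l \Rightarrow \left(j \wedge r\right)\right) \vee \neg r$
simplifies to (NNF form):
$j \vee l \vee \neg r$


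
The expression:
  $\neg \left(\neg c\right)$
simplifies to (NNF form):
$c$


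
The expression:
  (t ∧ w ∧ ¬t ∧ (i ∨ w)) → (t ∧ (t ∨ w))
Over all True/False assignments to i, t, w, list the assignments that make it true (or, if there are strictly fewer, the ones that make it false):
is always true.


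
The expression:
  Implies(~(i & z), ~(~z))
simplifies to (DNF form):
z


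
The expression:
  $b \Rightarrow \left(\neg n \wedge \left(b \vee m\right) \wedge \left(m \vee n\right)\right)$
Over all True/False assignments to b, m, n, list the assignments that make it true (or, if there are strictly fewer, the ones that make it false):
is false only for:
  b=True, m=False, n=False;
  b=True, m=False, n=True;
  b=True, m=True, n=True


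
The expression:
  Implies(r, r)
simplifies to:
True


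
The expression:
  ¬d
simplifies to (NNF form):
¬d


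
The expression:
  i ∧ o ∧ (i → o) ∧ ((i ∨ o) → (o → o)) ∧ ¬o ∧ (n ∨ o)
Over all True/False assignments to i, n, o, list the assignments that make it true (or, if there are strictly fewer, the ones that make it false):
is never true.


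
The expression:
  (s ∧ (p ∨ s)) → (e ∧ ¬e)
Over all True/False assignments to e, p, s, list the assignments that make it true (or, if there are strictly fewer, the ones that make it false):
is true only for:
  e=False, p=False, s=False;
  e=False, p=True, s=False;
  e=True, p=False, s=False;
  e=True, p=True, s=False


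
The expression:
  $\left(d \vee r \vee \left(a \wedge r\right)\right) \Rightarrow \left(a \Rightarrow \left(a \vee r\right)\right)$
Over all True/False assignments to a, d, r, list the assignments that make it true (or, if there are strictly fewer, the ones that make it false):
is always true.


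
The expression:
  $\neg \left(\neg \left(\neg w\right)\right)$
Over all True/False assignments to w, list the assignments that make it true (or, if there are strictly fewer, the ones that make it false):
is true only for:
  w=False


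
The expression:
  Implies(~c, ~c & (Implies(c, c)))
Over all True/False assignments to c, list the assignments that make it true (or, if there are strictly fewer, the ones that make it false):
is always true.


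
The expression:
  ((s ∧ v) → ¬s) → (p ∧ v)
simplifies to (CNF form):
v ∧ (p ∨ s)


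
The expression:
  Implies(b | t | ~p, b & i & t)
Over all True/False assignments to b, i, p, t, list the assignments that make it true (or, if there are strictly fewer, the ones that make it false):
is true only for:
  b=False, i=False, p=True, t=False;
  b=False, i=True, p=True, t=False;
  b=True, i=True, p=False, t=True;
  b=True, i=True, p=True, t=True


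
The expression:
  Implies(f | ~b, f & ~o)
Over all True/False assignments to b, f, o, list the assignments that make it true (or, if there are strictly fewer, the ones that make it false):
is true only for:
  b=False, f=True, o=False;
  b=True, f=False, o=False;
  b=True, f=False, o=True;
  b=True, f=True, o=False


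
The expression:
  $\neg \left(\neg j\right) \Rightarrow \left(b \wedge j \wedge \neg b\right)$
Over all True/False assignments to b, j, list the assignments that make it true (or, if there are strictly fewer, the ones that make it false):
is true only for:
  b=False, j=False;
  b=True, j=False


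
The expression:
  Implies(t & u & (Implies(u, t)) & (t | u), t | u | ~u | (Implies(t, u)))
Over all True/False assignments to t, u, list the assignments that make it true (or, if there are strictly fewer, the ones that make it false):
is always true.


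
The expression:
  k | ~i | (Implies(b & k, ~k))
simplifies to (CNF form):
True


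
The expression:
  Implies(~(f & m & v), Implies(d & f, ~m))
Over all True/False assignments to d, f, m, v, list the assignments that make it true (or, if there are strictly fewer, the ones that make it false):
is false only for:
  d=True, f=True, m=True, v=False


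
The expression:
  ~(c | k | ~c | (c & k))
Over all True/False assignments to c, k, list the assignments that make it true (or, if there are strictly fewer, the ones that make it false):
is never true.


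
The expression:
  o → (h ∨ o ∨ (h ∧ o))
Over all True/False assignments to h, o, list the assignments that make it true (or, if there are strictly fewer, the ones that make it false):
is always true.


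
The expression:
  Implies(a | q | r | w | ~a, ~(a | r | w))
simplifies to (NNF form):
~a & ~r & ~w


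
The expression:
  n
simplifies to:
n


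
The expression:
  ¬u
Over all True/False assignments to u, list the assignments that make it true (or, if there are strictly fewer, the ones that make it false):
is true only for:
  u=False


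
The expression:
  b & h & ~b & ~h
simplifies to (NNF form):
False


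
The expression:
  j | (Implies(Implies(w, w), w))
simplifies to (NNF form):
j | w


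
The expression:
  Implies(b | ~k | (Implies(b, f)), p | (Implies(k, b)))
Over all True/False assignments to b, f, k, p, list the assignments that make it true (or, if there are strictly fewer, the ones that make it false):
is false only for:
  b=False, f=False, k=True, p=False;
  b=False, f=True, k=True, p=False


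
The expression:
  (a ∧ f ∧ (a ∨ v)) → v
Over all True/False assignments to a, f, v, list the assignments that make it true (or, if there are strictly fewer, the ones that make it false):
is false only for:
  a=True, f=True, v=False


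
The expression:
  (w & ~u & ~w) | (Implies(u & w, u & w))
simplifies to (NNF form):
True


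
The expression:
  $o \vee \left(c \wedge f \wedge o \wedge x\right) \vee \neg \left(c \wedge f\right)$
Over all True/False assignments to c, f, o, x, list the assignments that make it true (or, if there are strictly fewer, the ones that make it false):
is false only for:
  c=True, f=True, o=False, x=False;
  c=True, f=True, o=False, x=True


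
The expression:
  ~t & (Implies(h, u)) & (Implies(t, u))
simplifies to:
~t & (u | ~h)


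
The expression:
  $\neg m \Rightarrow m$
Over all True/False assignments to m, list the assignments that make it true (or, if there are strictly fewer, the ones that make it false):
is true only for:
  m=True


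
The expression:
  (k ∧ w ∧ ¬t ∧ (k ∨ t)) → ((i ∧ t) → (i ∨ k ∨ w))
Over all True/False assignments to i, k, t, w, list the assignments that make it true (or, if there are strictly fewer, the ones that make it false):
is always true.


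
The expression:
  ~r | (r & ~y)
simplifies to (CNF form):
~r | ~y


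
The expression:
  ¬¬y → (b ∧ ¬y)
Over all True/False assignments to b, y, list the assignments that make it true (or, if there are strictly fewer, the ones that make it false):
is true only for:
  b=False, y=False;
  b=True, y=False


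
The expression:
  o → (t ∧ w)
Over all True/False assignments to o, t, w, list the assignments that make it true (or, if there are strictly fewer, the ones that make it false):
is false only for:
  o=True, t=False, w=False;
  o=True, t=False, w=True;
  o=True, t=True, w=False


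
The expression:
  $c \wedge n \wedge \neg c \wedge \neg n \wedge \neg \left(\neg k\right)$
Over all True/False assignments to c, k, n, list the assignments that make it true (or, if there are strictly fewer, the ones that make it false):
is never true.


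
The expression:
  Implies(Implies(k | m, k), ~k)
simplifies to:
~k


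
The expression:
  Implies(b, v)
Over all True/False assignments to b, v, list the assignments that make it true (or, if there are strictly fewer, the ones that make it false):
is false only for:
  b=True, v=False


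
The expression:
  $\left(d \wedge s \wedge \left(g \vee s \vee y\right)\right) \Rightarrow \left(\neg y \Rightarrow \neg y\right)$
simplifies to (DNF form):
$\text{True}$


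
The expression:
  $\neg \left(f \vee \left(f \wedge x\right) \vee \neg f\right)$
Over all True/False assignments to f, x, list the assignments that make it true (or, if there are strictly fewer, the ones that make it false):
is never true.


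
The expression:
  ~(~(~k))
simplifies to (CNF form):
~k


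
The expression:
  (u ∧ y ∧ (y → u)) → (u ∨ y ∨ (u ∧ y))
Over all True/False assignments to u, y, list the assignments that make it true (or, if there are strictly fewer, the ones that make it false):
is always true.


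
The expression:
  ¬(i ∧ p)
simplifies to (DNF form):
¬i ∨ ¬p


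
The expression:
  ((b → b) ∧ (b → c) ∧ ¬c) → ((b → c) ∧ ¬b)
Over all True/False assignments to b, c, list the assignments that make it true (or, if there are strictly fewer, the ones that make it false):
is always true.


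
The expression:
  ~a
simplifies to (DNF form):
~a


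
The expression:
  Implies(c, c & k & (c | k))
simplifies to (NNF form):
k | ~c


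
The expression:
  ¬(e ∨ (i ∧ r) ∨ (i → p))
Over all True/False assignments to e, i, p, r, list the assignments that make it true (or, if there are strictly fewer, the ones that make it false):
is true only for:
  e=False, i=True, p=False, r=False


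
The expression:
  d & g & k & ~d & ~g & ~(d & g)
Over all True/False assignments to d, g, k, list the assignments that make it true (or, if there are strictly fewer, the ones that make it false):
is never true.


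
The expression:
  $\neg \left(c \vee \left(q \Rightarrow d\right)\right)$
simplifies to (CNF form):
$q \wedge \neg c \wedge \neg d$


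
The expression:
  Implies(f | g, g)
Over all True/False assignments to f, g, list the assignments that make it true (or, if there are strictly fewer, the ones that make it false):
is false only for:
  f=True, g=False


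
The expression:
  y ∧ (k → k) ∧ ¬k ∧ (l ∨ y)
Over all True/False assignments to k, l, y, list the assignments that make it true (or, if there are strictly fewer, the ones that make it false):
is true only for:
  k=False, l=False, y=True;
  k=False, l=True, y=True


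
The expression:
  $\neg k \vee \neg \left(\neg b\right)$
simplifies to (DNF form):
$b \vee \neg k$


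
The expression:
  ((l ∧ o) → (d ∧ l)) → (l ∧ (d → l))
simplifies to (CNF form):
l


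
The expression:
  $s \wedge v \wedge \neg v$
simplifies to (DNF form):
$\text{False}$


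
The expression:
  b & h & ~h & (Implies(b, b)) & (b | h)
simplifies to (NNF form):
False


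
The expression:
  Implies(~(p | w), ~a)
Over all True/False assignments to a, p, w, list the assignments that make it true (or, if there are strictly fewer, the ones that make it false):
is false only for:
  a=True, p=False, w=False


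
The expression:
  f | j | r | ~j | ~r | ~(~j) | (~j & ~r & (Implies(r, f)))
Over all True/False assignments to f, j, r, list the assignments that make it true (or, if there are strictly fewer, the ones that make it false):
is always true.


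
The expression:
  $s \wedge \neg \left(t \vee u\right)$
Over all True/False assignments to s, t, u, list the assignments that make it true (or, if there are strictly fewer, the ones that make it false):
is true only for:
  s=True, t=False, u=False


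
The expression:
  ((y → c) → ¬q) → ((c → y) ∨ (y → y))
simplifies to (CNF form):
True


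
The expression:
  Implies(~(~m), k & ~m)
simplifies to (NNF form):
~m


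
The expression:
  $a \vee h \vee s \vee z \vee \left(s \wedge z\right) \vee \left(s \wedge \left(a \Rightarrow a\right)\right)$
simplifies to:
$a \vee h \vee s \vee z$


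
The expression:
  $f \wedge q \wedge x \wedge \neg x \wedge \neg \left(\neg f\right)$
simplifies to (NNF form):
$\text{False}$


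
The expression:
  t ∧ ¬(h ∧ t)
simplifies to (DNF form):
t ∧ ¬h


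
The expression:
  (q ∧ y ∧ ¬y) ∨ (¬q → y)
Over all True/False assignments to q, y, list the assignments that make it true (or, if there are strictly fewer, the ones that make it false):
is false only for:
  q=False, y=False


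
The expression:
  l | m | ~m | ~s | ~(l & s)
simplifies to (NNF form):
True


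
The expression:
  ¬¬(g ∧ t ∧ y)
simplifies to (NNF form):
g ∧ t ∧ y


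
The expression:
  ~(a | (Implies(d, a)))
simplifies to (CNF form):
d & ~a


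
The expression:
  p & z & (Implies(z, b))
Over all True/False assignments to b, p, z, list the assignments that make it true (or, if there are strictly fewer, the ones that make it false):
is true only for:
  b=True, p=True, z=True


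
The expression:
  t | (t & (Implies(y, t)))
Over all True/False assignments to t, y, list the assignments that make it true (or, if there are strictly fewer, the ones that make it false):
is true only for:
  t=True, y=False;
  t=True, y=True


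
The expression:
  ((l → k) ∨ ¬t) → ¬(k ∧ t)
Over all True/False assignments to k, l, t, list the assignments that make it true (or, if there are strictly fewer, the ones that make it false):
is false only for:
  k=True, l=False, t=True;
  k=True, l=True, t=True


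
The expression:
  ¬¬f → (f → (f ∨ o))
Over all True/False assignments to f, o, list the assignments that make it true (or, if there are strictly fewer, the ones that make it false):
is always true.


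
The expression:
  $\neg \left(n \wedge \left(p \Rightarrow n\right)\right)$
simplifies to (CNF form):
$\neg n$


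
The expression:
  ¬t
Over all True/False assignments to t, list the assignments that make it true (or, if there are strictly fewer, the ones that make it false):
is true only for:
  t=False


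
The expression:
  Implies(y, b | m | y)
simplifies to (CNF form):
True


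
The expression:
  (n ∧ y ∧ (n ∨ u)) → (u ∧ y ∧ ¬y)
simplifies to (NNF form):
¬n ∨ ¬y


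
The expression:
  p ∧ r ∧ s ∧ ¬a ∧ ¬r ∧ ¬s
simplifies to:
False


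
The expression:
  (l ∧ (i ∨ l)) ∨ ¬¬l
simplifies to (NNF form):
l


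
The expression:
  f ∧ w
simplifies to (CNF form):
f ∧ w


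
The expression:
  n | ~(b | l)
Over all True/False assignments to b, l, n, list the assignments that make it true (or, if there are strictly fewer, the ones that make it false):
is false only for:
  b=False, l=True, n=False;
  b=True, l=False, n=False;
  b=True, l=True, n=False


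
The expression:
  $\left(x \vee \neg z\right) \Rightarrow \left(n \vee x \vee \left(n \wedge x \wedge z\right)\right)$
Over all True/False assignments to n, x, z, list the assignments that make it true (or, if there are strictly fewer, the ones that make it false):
is false only for:
  n=False, x=False, z=False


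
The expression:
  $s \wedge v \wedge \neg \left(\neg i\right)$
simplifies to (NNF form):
$i \wedge s \wedge v$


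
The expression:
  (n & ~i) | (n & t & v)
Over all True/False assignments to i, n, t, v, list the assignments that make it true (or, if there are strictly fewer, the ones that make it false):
is true only for:
  i=False, n=True, t=False, v=False;
  i=False, n=True, t=False, v=True;
  i=False, n=True, t=True, v=False;
  i=False, n=True, t=True, v=True;
  i=True, n=True, t=True, v=True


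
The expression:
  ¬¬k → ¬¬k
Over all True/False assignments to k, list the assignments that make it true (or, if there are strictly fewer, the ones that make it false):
is always true.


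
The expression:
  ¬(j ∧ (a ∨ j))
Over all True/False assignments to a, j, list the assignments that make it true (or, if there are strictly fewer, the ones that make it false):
is true only for:
  a=False, j=False;
  a=True, j=False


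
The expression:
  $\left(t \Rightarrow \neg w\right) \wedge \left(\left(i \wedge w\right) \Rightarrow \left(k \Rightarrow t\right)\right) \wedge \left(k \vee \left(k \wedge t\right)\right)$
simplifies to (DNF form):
$\left(k \wedge \neg w\right) \vee \left(k \wedge \neg i \wedge \neg t\right)$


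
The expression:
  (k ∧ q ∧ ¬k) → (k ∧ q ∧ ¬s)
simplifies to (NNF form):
True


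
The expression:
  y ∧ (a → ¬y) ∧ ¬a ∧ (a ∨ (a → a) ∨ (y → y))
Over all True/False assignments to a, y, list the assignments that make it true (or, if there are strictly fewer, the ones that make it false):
is true only for:
  a=False, y=True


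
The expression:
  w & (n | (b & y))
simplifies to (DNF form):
(n & w) | (b & w & y)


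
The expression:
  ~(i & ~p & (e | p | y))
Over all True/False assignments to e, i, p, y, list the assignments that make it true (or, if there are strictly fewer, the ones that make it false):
is false only for:
  e=False, i=True, p=False, y=True;
  e=True, i=True, p=False, y=False;
  e=True, i=True, p=False, y=True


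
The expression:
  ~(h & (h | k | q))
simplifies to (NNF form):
~h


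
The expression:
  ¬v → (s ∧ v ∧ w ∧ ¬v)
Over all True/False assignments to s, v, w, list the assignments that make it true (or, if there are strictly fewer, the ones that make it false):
is true only for:
  s=False, v=True, w=False;
  s=False, v=True, w=True;
  s=True, v=True, w=False;
  s=True, v=True, w=True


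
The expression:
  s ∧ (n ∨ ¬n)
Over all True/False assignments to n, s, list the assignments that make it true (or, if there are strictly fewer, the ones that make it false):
is true only for:
  n=False, s=True;
  n=True, s=True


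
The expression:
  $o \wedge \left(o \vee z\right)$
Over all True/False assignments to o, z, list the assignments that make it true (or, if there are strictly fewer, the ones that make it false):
is true only for:
  o=True, z=False;
  o=True, z=True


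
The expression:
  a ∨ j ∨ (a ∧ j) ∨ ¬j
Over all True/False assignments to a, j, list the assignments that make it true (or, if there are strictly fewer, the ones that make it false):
is always true.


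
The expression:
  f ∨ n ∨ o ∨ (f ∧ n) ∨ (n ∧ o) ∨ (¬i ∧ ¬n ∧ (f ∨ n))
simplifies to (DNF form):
f ∨ n ∨ o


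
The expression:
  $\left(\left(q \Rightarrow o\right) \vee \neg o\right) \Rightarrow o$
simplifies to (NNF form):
$o$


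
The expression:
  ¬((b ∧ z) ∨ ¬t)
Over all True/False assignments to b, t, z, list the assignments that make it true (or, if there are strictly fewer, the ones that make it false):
is true only for:
  b=False, t=True, z=False;
  b=False, t=True, z=True;
  b=True, t=True, z=False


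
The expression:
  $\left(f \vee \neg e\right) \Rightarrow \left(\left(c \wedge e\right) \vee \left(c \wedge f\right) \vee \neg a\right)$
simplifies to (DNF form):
$\left(c \wedge f\right) \vee \left(e \wedge \neg f\right) \vee \neg a$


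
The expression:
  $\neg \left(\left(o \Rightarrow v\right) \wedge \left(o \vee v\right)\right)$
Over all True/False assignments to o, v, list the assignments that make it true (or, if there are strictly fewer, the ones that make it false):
is true only for:
  o=False, v=False;
  o=True, v=False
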